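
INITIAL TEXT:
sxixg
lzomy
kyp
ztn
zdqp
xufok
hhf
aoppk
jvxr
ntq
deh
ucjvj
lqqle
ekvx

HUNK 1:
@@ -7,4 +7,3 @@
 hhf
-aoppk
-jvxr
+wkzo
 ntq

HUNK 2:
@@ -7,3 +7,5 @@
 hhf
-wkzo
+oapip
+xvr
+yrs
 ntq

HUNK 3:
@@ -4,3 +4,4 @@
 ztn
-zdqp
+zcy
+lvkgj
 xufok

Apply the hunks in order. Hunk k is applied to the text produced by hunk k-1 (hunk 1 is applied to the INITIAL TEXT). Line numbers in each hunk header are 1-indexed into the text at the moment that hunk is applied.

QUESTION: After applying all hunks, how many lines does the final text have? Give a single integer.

Answer: 16

Derivation:
Hunk 1: at line 7 remove [aoppk,jvxr] add [wkzo] -> 13 lines: sxixg lzomy kyp ztn zdqp xufok hhf wkzo ntq deh ucjvj lqqle ekvx
Hunk 2: at line 7 remove [wkzo] add [oapip,xvr,yrs] -> 15 lines: sxixg lzomy kyp ztn zdqp xufok hhf oapip xvr yrs ntq deh ucjvj lqqle ekvx
Hunk 3: at line 4 remove [zdqp] add [zcy,lvkgj] -> 16 lines: sxixg lzomy kyp ztn zcy lvkgj xufok hhf oapip xvr yrs ntq deh ucjvj lqqle ekvx
Final line count: 16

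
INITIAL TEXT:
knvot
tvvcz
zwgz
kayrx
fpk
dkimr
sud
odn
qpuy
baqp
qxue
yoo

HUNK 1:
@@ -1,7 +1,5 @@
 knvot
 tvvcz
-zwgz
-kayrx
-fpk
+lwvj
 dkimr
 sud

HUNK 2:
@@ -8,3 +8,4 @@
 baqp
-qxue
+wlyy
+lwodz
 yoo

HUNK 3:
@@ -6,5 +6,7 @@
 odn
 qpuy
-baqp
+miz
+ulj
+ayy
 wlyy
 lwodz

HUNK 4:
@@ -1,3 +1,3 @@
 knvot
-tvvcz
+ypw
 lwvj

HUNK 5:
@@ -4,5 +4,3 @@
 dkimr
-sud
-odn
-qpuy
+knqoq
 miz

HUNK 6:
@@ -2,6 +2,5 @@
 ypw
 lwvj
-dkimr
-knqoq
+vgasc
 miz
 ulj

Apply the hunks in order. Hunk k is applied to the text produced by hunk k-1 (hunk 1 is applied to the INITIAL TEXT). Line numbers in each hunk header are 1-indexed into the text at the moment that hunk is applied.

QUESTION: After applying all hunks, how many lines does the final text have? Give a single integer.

Hunk 1: at line 1 remove [zwgz,kayrx,fpk] add [lwvj] -> 10 lines: knvot tvvcz lwvj dkimr sud odn qpuy baqp qxue yoo
Hunk 2: at line 8 remove [qxue] add [wlyy,lwodz] -> 11 lines: knvot tvvcz lwvj dkimr sud odn qpuy baqp wlyy lwodz yoo
Hunk 3: at line 6 remove [baqp] add [miz,ulj,ayy] -> 13 lines: knvot tvvcz lwvj dkimr sud odn qpuy miz ulj ayy wlyy lwodz yoo
Hunk 4: at line 1 remove [tvvcz] add [ypw] -> 13 lines: knvot ypw lwvj dkimr sud odn qpuy miz ulj ayy wlyy lwodz yoo
Hunk 5: at line 4 remove [sud,odn,qpuy] add [knqoq] -> 11 lines: knvot ypw lwvj dkimr knqoq miz ulj ayy wlyy lwodz yoo
Hunk 6: at line 2 remove [dkimr,knqoq] add [vgasc] -> 10 lines: knvot ypw lwvj vgasc miz ulj ayy wlyy lwodz yoo
Final line count: 10

Answer: 10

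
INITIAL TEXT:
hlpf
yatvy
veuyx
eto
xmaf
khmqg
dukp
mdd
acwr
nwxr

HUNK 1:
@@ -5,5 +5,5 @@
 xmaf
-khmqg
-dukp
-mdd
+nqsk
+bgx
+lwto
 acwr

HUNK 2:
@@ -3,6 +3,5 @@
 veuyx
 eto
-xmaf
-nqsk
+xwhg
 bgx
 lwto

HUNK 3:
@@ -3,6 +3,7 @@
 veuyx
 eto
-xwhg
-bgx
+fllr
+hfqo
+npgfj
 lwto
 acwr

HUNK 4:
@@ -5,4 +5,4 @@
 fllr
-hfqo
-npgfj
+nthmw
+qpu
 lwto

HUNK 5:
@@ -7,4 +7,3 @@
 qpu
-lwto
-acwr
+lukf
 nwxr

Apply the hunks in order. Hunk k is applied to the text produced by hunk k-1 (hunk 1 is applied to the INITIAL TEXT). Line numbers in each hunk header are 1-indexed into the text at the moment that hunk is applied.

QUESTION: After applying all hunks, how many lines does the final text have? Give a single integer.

Answer: 9

Derivation:
Hunk 1: at line 5 remove [khmqg,dukp,mdd] add [nqsk,bgx,lwto] -> 10 lines: hlpf yatvy veuyx eto xmaf nqsk bgx lwto acwr nwxr
Hunk 2: at line 3 remove [xmaf,nqsk] add [xwhg] -> 9 lines: hlpf yatvy veuyx eto xwhg bgx lwto acwr nwxr
Hunk 3: at line 3 remove [xwhg,bgx] add [fllr,hfqo,npgfj] -> 10 lines: hlpf yatvy veuyx eto fllr hfqo npgfj lwto acwr nwxr
Hunk 4: at line 5 remove [hfqo,npgfj] add [nthmw,qpu] -> 10 lines: hlpf yatvy veuyx eto fllr nthmw qpu lwto acwr nwxr
Hunk 5: at line 7 remove [lwto,acwr] add [lukf] -> 9 lines: hlpf yatvy veuyx eto fllr nthmw qpu lukf nwxr
Final line count: 9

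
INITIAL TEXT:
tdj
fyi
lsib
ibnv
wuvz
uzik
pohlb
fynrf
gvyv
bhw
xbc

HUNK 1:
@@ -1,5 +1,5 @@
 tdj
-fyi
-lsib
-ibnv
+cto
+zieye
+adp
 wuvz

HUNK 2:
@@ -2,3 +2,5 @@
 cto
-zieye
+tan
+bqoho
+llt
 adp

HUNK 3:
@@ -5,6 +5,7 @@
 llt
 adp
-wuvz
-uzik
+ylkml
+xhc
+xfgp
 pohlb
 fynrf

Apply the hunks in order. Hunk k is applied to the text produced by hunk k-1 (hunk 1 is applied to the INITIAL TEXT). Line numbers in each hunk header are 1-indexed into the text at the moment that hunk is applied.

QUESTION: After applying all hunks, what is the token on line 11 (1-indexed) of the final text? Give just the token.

Hunk 1: at line 1 remove [fyi,lsib,ibnv] add [cto,zieye,adp] -> 11 lines: tdj cto zieye adp wuvz uzik pohlb fynrf gvyv bhw xbc
Hunk 2: at line 2 remove [zieye] add [tan,bqoho,llt] -> 13 lines: tdj cto tan bqoho llt adp wuvz uzik pohlb fynrf gvyv bhw xbc
Hunk 3: at line 5 remove [wuvz,uzik] add [ylkml,xhc,xfgp] -> 14 lines: tdj cto tan bqoho llt adp ylkml xhc xfgp pohlb fynrf gvyv bhw xbc
Final line 11: fynrf

Answer: fynrf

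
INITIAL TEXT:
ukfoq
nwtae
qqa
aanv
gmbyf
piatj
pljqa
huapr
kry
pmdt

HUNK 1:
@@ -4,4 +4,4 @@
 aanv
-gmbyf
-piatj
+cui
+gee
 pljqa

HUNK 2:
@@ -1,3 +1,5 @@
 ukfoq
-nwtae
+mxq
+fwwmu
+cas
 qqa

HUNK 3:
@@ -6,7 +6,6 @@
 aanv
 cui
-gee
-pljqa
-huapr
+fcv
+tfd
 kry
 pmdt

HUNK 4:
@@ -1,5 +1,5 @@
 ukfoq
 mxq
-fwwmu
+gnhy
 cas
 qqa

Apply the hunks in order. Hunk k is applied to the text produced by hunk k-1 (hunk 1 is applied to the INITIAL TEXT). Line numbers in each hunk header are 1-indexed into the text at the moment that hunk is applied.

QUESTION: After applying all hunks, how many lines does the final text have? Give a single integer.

Hunk 1: at line 4 remove [gmbyf,piatj] add [cui,gee] -> 10 lines: ukfoq nwtae qqa aanv cui gee pljqa huapr kry pmdt
Hunk 2: at line 1 remove [nwtae] add [mxq,fwwmu,cas] -> 12 lines: ukfoq mxq fwwmu cas qqa aanv cui gee pljqa huapr kry pmdt
Hunk 3: at line 6 remove [gee,pljqa,huapr] add [fcv,tfd] -> 11 lines: ukfoq mxq fwwmu cas qqa aanv cui fcv tfd kry pmdt
Hunk 4: at line 1 remove [fwwmu] add [gnhy] -> 11 lines: ukfoq mxq gnhy cas qqa aanv cui fcv tfd kry pmdt
Final line count: 11

Answer: 11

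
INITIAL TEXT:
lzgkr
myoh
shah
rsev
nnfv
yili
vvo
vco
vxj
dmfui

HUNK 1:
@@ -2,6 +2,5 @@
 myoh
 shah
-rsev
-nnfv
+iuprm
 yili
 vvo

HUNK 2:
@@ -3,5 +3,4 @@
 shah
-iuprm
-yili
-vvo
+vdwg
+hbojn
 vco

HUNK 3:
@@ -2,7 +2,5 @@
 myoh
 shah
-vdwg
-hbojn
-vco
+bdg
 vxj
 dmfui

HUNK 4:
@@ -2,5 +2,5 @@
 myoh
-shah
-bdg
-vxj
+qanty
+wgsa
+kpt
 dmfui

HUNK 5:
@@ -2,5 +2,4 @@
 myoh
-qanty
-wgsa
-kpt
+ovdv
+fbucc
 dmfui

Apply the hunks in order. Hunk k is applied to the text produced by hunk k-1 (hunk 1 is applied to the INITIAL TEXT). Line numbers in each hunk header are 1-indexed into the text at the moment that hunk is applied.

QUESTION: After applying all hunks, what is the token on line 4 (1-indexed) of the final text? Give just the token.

Answer: fbucc

Derivation:
Hunk 1: at line 2 remove [rsev,nnfv] add [iuprm] -> 9 lines: lzgkr myoh shah iuprm yili vvo vco vxj dmfui
Hunk 2: at line 3 remove [iuprm,yili,vvo] add [vdwg,hbojn] -> 8 lines: lzgkr myoh shah vdwg hbojn vco vxj dmfui
Hunk 3: at line 2 remove [vdwg,hbojn,vco] add [bdg] -> 6 lines: lzgkr myoh shah bdg vxj dmfui
Hunk 4: at line 2 remove [shah,bdg,vxj] add [qanty,wgsa,kpt] -> 6 lines: lzgkr myoh qanty wgsa kpt dmfui
Hunk 5: at line 2 remove [qanty,wgsa,kpt] add [ovdv,fbucc] -> 5 lines: lzgkr myoh ovdv fbucc dmfui
Final line 4: fbucc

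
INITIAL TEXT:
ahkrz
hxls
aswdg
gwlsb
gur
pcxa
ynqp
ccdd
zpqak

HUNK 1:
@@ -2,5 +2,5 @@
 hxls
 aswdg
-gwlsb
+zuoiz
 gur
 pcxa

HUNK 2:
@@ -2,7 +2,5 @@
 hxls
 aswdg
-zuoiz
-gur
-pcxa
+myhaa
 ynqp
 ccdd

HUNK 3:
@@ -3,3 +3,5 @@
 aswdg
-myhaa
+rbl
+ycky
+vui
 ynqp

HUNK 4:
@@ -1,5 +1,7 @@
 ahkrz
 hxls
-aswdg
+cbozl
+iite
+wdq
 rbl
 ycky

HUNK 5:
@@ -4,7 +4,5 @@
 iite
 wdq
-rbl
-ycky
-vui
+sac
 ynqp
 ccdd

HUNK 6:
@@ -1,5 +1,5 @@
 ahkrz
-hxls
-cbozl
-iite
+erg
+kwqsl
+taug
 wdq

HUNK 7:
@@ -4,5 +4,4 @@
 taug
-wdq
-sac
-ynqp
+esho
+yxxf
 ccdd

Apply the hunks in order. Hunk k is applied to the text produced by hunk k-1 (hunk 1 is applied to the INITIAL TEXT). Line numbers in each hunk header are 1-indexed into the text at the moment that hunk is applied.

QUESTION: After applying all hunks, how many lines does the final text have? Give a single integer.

Hunk 1: at line 2 remove [gwlsb] add [zuoiz] -> 9 lines: ahkrz hxls aswdg zuoiz gur pcxa ynqp ccdd zpqak
Hunk 2: at line 2 remove [zuoiz,gur,pcxa] add [myhaa] -> 7 lines: ahkrz hxls aswdg myhaa ynqp ccdd zpqak
Hunk 3: at line 3 remove [myhaa] add [rbl,ycky,vui] -> 9 lines: ahkrz hxls aswdg rbl ycky vui ynqp ccdd zpqak
Hunk 4: at line 1 remove [aswdg] add [cbozl,iite,wdq] -> 11 lines: ahkrz hxls cbozl iite wdq rbl ycky vui ynqp ccdd zpqak
Hunk 5: at line 4 remove [rbl,ycky,vui] add [sac] -> 9 lines: ahkrz hxls cbozl iite wdq sac ynqp ccdd zpqak
Hunk 6: at line 1 remove [hxls,cbozl,iite] add [erg,kwqsl,taug] -> 9 lines: ahkrz erg kwqsl taug wdq sac ynqp ccdd zpqak
Hunk 7: at line 4 remove [wdq,sac,ynqp] add [esho,yxxf] -> 8 lines: ahkrz erg kwqsl taug esho yxxf ccdd zpqak
Final line count: 8

Answer: 8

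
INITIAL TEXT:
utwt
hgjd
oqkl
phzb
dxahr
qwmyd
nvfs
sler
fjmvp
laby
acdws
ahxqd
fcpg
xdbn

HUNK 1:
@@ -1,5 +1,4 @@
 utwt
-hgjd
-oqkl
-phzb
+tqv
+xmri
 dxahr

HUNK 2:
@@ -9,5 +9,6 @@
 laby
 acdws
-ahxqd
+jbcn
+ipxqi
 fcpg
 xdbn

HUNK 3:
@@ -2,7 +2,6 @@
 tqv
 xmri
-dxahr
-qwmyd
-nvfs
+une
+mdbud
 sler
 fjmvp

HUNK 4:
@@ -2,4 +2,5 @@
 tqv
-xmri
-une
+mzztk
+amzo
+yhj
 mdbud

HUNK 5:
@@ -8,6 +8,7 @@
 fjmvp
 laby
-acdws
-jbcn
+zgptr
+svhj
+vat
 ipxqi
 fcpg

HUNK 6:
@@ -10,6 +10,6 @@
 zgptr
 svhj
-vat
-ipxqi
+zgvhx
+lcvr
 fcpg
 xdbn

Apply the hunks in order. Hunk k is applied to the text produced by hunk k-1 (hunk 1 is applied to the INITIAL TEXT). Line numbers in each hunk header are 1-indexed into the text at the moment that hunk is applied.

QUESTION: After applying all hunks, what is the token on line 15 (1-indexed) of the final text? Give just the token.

Hunk 1: at line 1 remove [hgjd,oqkl,phzb] add [tqv,xmri] -> 13 lines: utwt tqv xmri dxahr qwmyd nvfs sler fjmvp laby acdws ahxqd fcpg xdbn
Hunk 2: at line 9 remove [ahxqd] add [jbcn,ipxqi] -> 14 lines: utwt tqv xmri dxahr qwmyd nvfs sler fjmvp laby acdws jbcn ipxqi fcpg xdbn
Hunk 3: at line 2 remove [dxahr,qwmyd,nvfs] add [une,mdbud] -> 13 lines: utwt tqv xmri une mdbud sler fjmvp laby acdws jbcn ipxqi fcpg xdbn
Hunk 4: at line 2 remove [xmri,une] add [mzztk,amzo,yhj] -> 14 lines: utwt tqv mzztk amzo yhj mdbud sler fjmvp laby acdws jbcn ipxqi fcpg xdbn
Hunk 5: at line 8 remove [acdws,jbcn] add [zgptr,svhj,vat] -> 15 lines: utwt tqv mzztk amzo yhj mdbud sler fjmvp laby zgptr svhj vat ipxqi fcpg xdbn
Hunk 6: at line 10 remove [vat,ipxqi] add [zgvhx,lcvr] -> 15 lines: utwt tqv mzztk amzo yhj mdbud sler fjmvp laby zgptr svhj zgvhx lcvr fcpg xdbn
Final line 15: xdbn

Answer: xdbn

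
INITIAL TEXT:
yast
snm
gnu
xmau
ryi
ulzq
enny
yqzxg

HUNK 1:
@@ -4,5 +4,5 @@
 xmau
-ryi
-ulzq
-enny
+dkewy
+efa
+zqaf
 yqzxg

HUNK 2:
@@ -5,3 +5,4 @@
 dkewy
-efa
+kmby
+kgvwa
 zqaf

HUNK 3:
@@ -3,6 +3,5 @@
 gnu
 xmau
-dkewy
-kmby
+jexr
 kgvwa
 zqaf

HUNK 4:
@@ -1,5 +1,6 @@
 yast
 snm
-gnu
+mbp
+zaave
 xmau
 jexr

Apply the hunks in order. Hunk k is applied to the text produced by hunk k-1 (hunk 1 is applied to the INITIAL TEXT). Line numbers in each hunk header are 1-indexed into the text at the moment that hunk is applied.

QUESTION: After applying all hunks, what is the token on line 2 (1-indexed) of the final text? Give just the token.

Answer: snm

Derivation:
Hunk 1: at line 4 remove [ryi,ulzq,enny] add [dkewy,efa,zqaf] -> 8 lines: yast snm gnu xmau dkewy efa zqaf yqzxg
Hunk 2: at line 5 remove [efa] add [kmby,kgvwa] -> 9 lines: yast snm gnu xmau dkewy kmby kgvwa zqaf yqzxg
Hunk 3: at line 3 remove [dkewy,kmby] add [jexr] -> 8 lines: yast snm gnu xmau jexr kgvwa zqaf yqzxg
Hunk 4: at line 1 remove [gnu] add [mbp,zaave] -> 9 lines: yast snm mbp zaave xmau jexr kgvwa zqaf yqzxg
Final line 2: snm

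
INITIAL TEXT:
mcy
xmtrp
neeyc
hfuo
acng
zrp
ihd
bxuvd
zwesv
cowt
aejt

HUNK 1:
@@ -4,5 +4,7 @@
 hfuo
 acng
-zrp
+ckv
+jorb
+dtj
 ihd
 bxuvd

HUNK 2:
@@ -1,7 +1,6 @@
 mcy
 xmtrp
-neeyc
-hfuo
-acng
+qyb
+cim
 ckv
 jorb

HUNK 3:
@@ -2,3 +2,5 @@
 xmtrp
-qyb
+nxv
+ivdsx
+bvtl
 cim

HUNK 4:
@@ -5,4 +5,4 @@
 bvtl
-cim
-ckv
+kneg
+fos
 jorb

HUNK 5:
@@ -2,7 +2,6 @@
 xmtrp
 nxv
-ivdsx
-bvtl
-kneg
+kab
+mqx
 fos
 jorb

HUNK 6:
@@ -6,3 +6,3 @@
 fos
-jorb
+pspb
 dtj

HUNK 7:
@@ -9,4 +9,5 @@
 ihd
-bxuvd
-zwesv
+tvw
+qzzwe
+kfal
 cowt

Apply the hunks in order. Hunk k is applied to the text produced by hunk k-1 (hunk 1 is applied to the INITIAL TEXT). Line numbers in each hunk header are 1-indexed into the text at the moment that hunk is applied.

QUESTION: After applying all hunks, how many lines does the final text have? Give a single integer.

Hunk 1: at line 4 remove [zrp] add [ckv,jorb,dtj] -> 13 lines: mcy xmtrp neeyc hfuo acng ckv jorb dtj ihd bxuvd zwesv cowt aejt
Hunk 2: at line 1 remove [neeyc,hfuo,acng] add [qyb,cim] -> 12 lines: mcy xmtrp qyb cim ckv jorb dtj ihd bxuvd zwesv cowt aejt
Hunk 3: at line 2 remove [qyb] add [nxv,ivdsx,bvtl] -> 14 lines: mcy xmtrp nxv ivdsx bvtl cim ckv jorb dtj ihd bxuvd zwesv cowt aejt
Hunk 4: at line 5 remove [cim,ckv] add [kneg,fos] -> 14 lines: mcy xmtrp nxv ivdsx bvtl kneg fos jorb dtj ihd bxuvd zwesv cowt aejt
Hunk 5: at line 2 remove [ivdsx,bvtl,kneg] add [kab,mqx] -> 13 lines: mcy xmtrp nxv kab mqx fos jorb dtj ihd bxuvd zwesv cowt aejt
Hunk 6: at line 6 remove [jorb] add [pspb] -> 13 lines: mcy xmtrp nxv kab mqx fos pspb dtj ihd bxuvd zwesv cowt aejt
Hunk 7: at line 9 remove [bxuvd,zwesv] add [tvw,qzzwe,kfal] -> 14 lines: mcy xmtrp nxv kab mqx fos pspb dtj ihd tvw qzzwe kfal cowt aejt
Final line count: 14

Answer: 14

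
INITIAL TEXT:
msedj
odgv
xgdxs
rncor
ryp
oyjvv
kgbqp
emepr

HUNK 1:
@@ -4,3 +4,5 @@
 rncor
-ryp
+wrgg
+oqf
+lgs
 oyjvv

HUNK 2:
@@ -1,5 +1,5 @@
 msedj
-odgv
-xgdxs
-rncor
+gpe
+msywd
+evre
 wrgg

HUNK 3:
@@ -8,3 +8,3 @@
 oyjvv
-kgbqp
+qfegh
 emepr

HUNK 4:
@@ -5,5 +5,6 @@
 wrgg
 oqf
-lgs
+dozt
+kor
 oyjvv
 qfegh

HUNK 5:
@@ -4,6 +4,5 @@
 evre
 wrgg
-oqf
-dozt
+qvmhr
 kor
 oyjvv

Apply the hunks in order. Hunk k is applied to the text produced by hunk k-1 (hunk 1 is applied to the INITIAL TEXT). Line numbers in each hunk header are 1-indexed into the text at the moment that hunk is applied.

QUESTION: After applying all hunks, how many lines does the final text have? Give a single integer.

Answer: 10

Derivation:
Hunk 1: at line 4 remove [ryp] add [wrgg,oqf,lgs] -> 10 lines: msedj odgv xgdxs rncor wrgg oqf lgs oyjvv kgbqp emepr
Hunk 2: at line 1 remove [odgv,xgdxs,rncor] add [gpe,msywd,evre] -> 10 lines: msedj gpe msywd evre wrgg oqf lgs oyjvv kgbqp emepr
Hunk 3: at line 8 remove [kgbqp] add [qfegh] -> 10 lines: msedj gpe msywd evre wrgg oqf lgs oyjvv qfegh emepr
Hunk 4: at line 5 remove [lgs] add [dozt,kor] -> 11 lines: msedj gpe msywd evre wrgg oqf dozt kor oyjvv qfegh emepr
Hunk 5: at line 4 remove [oqf,dozt] add [qvmhr] -> 10 lines: msedj gpe msywd evre wrgg qvmhr kor oyjvv qfegh emepr
Final line count: 10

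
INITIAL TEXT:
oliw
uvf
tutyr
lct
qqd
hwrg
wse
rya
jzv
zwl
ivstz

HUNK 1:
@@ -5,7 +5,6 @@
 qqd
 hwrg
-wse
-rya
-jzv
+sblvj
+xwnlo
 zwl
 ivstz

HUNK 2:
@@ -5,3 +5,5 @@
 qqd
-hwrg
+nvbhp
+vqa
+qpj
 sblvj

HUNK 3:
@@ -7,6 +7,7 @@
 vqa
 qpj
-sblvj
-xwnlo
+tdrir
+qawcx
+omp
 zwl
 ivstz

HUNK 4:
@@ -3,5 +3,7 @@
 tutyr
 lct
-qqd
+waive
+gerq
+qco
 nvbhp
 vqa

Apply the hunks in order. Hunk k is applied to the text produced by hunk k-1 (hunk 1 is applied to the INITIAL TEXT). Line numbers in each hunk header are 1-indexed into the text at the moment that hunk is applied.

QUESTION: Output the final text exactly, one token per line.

Hunk 1: at line 5 remove [wse,rya,jzv] add [sblvj,xwnlo] -> 10 lines: oliw uvf tutyr lct qqd hwrg sblvj xwnlo zwl ivstz
Hunk 2: at line 5 remove [hwrg] add [nvbhp,vqa,qpj] -> 12 lines: oliw uvf tutyr lct qqd nvbhp vqa qpj sblvj xwnlo zwl ivstz
Hunk 3: at line 7 remove [sblvj,xwnlo] add [tdrir,qawcx,omp] -> 13 lines: oliw uvf tutyr lct qqd nvbhp vqa qpj tdrir qawcx omp zwl ivstz
Hunk 4: at line 3 remove [qqd] add [waive,gerq,qco] -> 15 lines: oliw uvf tutyr lct waive gerq qco nvbhp vqa qpj tdrir qawcx omp zwl ivstz

Answer: oliw
uvf
tutyr
lct
waive
gerq
qco
nvbhp
vqa
qpj
tdrir
qawcx
omp
zwl
ivstz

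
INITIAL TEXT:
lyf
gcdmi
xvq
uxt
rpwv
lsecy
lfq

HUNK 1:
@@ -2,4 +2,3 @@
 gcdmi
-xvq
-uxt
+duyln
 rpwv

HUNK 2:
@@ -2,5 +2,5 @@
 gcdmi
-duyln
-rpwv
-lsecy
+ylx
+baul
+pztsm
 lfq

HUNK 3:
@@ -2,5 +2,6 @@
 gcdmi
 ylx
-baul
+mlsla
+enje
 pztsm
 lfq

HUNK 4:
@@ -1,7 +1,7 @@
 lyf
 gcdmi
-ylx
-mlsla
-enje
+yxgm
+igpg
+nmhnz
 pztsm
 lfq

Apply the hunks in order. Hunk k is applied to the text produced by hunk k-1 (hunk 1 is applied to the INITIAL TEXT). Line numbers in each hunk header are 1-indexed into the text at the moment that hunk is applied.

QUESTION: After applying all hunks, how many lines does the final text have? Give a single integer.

Hunk 1: at line 2 remove [xvq,uxt] add [duyln] -> 6 lines: lyf gcdmi duyln rpwv lsecy lfq
Hunk 2: at line 2 remove [duyln,rpwv,lsecy] add [ylx,baul,pztsm] -> 6 lines: lyf gcdmi ylx baul pztsm lfq
Hunk 3: at line 2 remove [baul] add [mlsla,enje] -> 7 lines: lyf gcdmi ylx mlsla enje pztsm lfq
Hunk 4: at line 1 remove [ylx,mlsla,enje] add [yxgm,igpg,nmhnz] -> 7 lines: lyf gcdmi yxgm igpg nmhnz pztsm lfq
Final line count: 7

Answer: 7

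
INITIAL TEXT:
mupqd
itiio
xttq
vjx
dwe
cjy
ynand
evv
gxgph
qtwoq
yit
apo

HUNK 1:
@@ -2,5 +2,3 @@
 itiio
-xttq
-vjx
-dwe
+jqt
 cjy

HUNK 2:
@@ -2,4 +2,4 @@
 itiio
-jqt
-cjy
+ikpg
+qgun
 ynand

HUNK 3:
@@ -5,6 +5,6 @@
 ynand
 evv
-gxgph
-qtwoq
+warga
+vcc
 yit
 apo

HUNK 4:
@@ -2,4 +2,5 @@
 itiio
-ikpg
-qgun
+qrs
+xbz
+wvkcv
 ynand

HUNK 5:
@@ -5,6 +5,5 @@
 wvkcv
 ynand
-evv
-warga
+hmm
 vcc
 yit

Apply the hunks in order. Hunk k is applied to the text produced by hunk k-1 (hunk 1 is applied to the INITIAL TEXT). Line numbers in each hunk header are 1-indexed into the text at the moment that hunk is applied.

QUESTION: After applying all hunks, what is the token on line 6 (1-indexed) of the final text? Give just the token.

Hunk 1: at line 2 remove [xttq,vjx,dwe] add [jqt] -> 10 lines: mupqd itiio jqt cjy ynand evv gxgph qtwoq yit apo
Hunk 2: at line 2 remove [jqt,cjy] add [ikpg,qgun] -> 10 lines: mupqd itiio ikpg qgun ynand evv gxgph qtwoq yit apo
Hunk 3: at line 5 remove [gxgph,qtwoq] add [warga,vcc] -> 10 lines: mupqd itiio ikpg qgun ynand evv warga vcc yit apo
Hunk 4: at line 2 remove [ikpg,qgun] add [qrs,xbz,wvkcv] -> 11 lines: mupqd itiio qrs xbz wvkcv ynand evv warga vcc yit apo
Hunk 5: at line 5 remove [evv,warga] add [hmm] -> 10 lines: mupqd itiio qrs xbz wvkcv ynand hmm vcc yit apo
Final line 6: ynand

Answer: ynand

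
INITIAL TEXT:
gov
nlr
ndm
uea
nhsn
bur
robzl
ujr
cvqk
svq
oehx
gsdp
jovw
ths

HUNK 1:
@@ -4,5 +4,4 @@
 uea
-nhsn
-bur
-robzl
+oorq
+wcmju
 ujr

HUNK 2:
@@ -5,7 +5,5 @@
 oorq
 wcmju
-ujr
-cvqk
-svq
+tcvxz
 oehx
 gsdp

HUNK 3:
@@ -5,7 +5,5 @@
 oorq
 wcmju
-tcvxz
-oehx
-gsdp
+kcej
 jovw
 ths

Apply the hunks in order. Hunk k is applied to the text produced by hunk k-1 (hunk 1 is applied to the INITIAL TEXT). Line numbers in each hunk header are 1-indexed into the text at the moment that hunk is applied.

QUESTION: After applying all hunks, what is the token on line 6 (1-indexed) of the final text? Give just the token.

Answer: wcmju

Derivation:
Hunk 1: at line 4 remove [nhsn,bur,robzl] add [oorq,wcmju] -> 13 lines: gov nlr ndm uea oorq wcmju ujr cvqk svq oehx gsdp jovw ths
Hunk 2: at line 5 remove [ujr,cvqk,svq] add [tcvxz] -> 11 lines: gov nlr ndm uea oorq wcmju tcvxz oehx gsdp jovw ths
Hunk 3: at line 5 remove [tcvxz,oehx,gsdp] add [kcej] -> 9 lines: gov nlr ndm uea oorq wcmju kcej jovw ths
Final line 6: wcmju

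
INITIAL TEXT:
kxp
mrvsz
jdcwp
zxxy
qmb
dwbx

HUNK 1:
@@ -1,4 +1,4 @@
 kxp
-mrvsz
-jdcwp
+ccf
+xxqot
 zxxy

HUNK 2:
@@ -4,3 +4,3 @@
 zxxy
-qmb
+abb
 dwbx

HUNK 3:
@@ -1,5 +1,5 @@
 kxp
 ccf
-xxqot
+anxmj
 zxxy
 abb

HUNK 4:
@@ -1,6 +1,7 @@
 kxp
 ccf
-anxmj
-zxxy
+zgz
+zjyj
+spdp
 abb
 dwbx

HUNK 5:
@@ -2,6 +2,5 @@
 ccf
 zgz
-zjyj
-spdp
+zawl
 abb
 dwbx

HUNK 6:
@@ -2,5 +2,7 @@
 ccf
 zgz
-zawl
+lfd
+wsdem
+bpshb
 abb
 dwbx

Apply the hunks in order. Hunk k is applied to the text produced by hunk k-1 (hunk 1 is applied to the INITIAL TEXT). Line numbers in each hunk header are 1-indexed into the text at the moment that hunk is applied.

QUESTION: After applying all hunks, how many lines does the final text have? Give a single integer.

Hunk 1: at line 1 remove [mrvsz,jdcwp] add [ccf,xxqot] -> 6 lines: kxp ccf xxqot zxxy qmb dwbx
Hunk 2: at line 4 remove [qmb] add [abb] -> 6 lines: kxp ccf xxqot zxxy abb dwbx
Hunk 3: at line 1 remove [xxqot] add [anxmj] -> 6 lines: kxp ccf anxmj zxxy abb dwbx
Hunk 4: at line 1 remove [anxmj,zxxy] add [zgz,zjyj,spdp] -> 7 lines: kxp ccf zgz zjyj spdp abb dwbx
Hunk 5: at line 2 remove [zjyj,spdp] add [zawl] -> 6 lines: kxp ccf zgz zawl abb dwbx
Hunk 6: at line 2 remove [zawl] add [lfd,wsdem,bpshb] -> 8 lines: kxp ccf zgz lfd wsdem bpshb abb dwbx
Final line count: 8

Answer: 8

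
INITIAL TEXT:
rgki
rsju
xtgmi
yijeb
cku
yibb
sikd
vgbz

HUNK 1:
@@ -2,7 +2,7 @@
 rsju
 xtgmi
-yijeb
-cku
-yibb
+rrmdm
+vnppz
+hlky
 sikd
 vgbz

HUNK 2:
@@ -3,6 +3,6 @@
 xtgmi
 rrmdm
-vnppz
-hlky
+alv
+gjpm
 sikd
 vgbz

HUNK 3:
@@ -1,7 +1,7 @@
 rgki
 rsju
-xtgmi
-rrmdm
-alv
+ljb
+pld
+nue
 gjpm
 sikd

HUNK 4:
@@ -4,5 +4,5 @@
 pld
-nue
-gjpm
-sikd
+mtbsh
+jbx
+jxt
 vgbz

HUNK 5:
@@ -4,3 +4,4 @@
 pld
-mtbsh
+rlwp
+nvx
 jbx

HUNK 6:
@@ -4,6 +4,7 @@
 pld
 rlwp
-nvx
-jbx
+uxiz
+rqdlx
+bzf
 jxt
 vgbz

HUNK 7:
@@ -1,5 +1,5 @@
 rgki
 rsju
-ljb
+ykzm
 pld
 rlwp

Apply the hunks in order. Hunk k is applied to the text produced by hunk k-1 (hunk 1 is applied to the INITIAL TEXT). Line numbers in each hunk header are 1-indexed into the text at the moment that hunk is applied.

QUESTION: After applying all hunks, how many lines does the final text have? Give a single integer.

Hunk 1: at line 2 remove [yijeb,cku,yibb] add [rrmdm,vnppz,hlky] -> 8 lines: rgki rsju xtgmi rrmdm vnppz hlky sikd vgbz
Hunk 2: at line 3 remove [vnppz,hlky] add [alv,gjpm] -> 8 lines: rgki rsju xtgmi rrmdm alv gjpm sikd vgbz
Hunk 3: at line 1 remove [xtgmi,rrmdm,alv] add [ljb,pld,nue] -> 8 lines: rgki rsju ljb pld nue gjpm sikd vgbz
Hunk 4: at line 4 remove [nue,gjpm,sikd] add [mtbsh,jbx,jxt] -> 8 lines: rgki rsju ljb pld mtbsh jbx jxt vgbz
Hunk 5: at line 4 remove [mtbsh] add [rlwp,nvx] -> 9 lines: rgki rsju ljb pld rlwp nvx jbx jxt vgbz
Hunk 6: at line 4 remove [nvx,jbx] add [uxiz,rqdlx,bzf] -> 10 lines: rgki rsju ljb pld rlwp uxiz rqdlx bzf jxt vgbz
Hunk 7: at line 1 remove [ljb] add [ykzm] -> 10 lines: rgki rsju ykzm pld rlwp uxiz rqdlx bzf jxt vgbz
Final line count: 10

Answer: 10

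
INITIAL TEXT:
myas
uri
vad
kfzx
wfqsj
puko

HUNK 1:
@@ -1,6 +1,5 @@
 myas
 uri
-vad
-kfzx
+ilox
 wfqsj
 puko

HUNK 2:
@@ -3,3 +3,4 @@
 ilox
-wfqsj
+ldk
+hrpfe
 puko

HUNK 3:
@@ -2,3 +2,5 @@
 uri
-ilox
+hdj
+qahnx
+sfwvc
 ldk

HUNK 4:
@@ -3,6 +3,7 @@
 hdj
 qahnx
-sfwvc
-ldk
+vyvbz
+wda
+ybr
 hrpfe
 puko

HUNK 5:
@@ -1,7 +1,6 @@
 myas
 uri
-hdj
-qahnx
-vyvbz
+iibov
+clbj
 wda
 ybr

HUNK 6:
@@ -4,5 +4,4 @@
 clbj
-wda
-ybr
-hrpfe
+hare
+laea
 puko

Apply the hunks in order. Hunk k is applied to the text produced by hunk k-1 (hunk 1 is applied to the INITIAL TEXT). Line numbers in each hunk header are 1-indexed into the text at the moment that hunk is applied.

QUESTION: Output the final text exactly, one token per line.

Hunk 1: at line 1 remove [vad,kfzx] add [ilox] -> 5 lines: myas uri ilox wfqsj puko
Hunk 2: at line 3 remove [wfqsj] add [ldk,hrpfe] -> 6 lines: myas uri ilox ldk hrpfe puko
Hunk 3: at line 2 remove [ilox] add [hdj,qahnx,sfwvc] -> 8 lines: myas uri hdj qahnx sfwvc ldk hrpfe puko
Hunk 4: at line 3 remove [sfwvc,ldk] add [vyvbz,wda,ybr] -> 9 lines: myas uri hdj qahnx vyvbz wda ybr hrpfe puko
Hunk 5: at line 1 remove [hdj,qahnx,vyvbz] add [iibov,clbj] -> 8 lines: myas uri iibov clbj wda ybr hrpfe puko
Hunk 6: at line 4 remove [wda,ybr,hrpfe] add [hare,laea] -> 7 lines: myas uri iibov clbj hare laea puko

Answer: myas
uri
iibov
clbj
hare
laea
puko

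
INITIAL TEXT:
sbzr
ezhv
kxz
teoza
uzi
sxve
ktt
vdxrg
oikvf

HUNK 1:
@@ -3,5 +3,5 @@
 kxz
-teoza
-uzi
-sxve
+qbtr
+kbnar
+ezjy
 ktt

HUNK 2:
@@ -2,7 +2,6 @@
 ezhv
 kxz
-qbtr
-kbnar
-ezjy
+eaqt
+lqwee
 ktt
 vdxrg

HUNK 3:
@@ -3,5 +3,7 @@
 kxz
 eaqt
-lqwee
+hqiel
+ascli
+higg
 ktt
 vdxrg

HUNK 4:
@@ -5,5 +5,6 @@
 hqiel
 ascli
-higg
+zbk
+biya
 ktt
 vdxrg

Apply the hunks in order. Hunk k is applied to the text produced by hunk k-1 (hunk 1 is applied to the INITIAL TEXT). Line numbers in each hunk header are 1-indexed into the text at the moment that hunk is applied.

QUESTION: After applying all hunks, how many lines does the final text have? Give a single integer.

Answer: 11

Derivation:
Hunk 1: at line 3 remove [teoza,uzi,sxve] add [qbtr,kbnar,ezjy] -> 9 lines: sbzr ezhv kxz qbtr kbnar ezjy ktt vdxrg oikvf
Hunk 2: at line 2 remove [qbtr,kbnar,ezjy] add [eaqt,lqwee] -> 8 lines: sbzr ezhv kxz eaqt lqwee ktt vdxrg oikvf
Hunk 3: at line 3 remove [lqwee] add [hqiel,ascli,higg] -> 10 lines: sbzr ezhv kxz eaqt hqiel ascli higg ktt vdxrg oikvf
Hunk 4: at line 5 remove [higg] add [zbk,biya] -> 11 lines: sbzr ezhv kxz eaqt hqiel ascli zbk biya ktt vdxrg oikvf
Final line count: 11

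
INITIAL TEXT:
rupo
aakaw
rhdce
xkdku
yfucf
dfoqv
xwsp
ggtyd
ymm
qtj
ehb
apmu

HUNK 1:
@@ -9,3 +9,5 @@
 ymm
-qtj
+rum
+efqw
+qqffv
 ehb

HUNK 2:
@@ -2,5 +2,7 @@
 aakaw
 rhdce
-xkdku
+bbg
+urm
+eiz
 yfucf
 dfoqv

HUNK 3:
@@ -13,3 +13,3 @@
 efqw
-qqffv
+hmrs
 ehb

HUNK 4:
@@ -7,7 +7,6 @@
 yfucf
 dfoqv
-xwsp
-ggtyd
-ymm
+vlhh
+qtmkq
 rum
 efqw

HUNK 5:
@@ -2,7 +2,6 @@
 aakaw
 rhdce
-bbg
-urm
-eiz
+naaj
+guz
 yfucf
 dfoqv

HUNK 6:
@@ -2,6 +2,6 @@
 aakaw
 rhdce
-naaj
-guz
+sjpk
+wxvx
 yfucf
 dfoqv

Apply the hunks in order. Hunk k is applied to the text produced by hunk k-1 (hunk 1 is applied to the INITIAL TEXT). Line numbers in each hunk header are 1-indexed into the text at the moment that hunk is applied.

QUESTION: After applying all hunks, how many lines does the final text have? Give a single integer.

Answer: 14

Derivation:
Hunk 1: at line 9 remove [qtj] add [rum,efqw,qqffv] -> 14 lines: rupo aakaw rhdce xkdku yfucf dfoqv xwsp ggtyd ymm rum efqw qqffv ehb apmu
Hunk 2: at line 2 remove [xkdku] add [bbg,urm,eiz] -> 16 lines: rupo aakaw rhdce bbg urm eiz yfucf dfoqv xwsp ggtyd ymm rum efqw qqffv ehb apmu
Hunk 3: at line 13 remove [qqffv] add [hmrs] -> 16 lines: rupo aakaw rhdce bbg urm eiz yfucf dfoqv xwsp ggtyd ymm rum efqw hmrs ehb apmu
Hunk 4: at line 7 remove [xwsp,ggtyd,ymm] add [vlhh,qtmkq] -> 15 lines: rupo aakaw rhdce bbg urm eiz yfucf dfoqv vlhh qtmkq rum efqw hmrs ehb apmu
Hunk 5: at line 2 remove [bbg,urm,eiz] add [naaj,guz] -> 14 lines: rupo aakaw rhdce naaj guz yfucf dfoqv vlhh qtmkq rum efqw hmrs ehb apmu
Hunk 6: at line 2 remove [naaj,guz] add [sjpk,wxvx] -> 14 lines: rupo aakaw rhdce sjpk wxvx yfucf dfoqv vlhh qtmkq rum efqw hmrs ehb apmu
Final line count: 14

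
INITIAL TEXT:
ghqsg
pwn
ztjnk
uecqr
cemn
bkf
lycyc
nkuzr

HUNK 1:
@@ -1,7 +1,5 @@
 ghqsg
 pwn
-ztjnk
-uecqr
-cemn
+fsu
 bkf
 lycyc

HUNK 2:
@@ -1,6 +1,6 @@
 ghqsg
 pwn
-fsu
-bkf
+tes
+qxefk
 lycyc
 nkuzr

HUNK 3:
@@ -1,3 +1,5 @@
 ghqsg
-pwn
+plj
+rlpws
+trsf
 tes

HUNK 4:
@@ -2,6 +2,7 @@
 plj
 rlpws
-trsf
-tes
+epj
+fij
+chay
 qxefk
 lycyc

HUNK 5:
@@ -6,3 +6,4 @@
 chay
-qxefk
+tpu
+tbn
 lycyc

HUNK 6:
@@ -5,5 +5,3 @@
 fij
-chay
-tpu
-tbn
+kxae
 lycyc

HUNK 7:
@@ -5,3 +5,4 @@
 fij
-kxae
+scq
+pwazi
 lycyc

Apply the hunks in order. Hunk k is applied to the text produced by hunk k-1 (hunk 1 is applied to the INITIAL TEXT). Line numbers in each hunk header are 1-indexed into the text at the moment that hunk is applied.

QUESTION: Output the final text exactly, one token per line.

Hunk 1: at line 1 remove [ztjnk,uecqr,cemn] add [fsu] -> 6 lines: ghqsg pwn fsu bkf lycyc nkuzr
Hunk 2: at line 1 remove [fsu,bkf] add [tes,qxefk] -> 6 lines: ghqsg pwn tes qxefk lycyc nkuzr
Hunk 3: at line 1 remove [pwn] add [plj,rlpws,trsf] -> 8 lines: ghqsg plj rlpws trsf tes qxefk lycyc nkuzr
Hunk 4: at line 2 remove [trsf,tes] add [epj,fij,chay] -> 9 lines: ghqsg plj rlpws epj fij chay qxefk lycyc nkuzr
Hunk 5: at line 6 remove [qxefk] add [tpu,tbn] -> 10 lines: ghqsg plj rlpws epj fij chay tpu tbn lycyc nkuzr
Hunk 6: at line 5 remove [chay,tpu,tbn] add [kxae] -> 8 lines: ghqsg plj rlpws epj fij kxae lycyc nkuzr
Hunk 7: at line 5 remove [kxae] add [scq,pwazi] -> 9 lines: ghqsg plj rlpws epj fij scq pwazi lycyc nkuzr

Answer: ghqsg
plj
rlpws
epj
fij
scq
pwazi
lycyc
nkuzr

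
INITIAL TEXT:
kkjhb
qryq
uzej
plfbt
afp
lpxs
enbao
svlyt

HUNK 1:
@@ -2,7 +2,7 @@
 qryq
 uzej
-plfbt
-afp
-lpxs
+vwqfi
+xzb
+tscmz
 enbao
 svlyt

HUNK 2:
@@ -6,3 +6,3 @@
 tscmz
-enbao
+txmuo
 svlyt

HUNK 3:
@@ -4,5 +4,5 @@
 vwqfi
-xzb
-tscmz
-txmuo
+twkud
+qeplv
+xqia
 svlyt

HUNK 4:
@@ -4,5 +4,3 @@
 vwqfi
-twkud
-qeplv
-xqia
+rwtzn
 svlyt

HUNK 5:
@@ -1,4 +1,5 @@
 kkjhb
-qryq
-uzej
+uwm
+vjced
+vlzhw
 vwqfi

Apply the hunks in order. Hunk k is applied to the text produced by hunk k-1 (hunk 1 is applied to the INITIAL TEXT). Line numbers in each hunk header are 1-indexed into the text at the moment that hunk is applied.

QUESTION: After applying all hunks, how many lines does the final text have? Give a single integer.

Answer: 7

Derivation:
Hunk 1: at line 2 remove [plfbt,afp,lpxs] add [vwqfi,xzb,tscmz] -> 8 lines: kkjhb qryq uzej vwqfi xzb tscmz enbao svlyt
Hunk 2: at line 6 remove [enbao] add [txmuo] -> 8 lines: kkjhb qryq uzej vwqfi xzb tscmz txmuo svlyt
Hunk 3: at line 4 remove [xzb,tscmz,txmuo] add [twkud,qeplv,xqia] -> 8 lines: kkjhb qryq uzej vwqfi twkud qeplv xqia svlyt
Hunk 4: at line 4 remove [twkud,qeplv,xqia] add [rwtzn] -> 6 lines: kkjhb qryq uzej vwqfi rwtzn svlyt
Hunk 5: at line 1 remove [qryq,uzej] add [uwm,vjced,vlzhw] -> 7 lines: kkjhb uwm vjced vlzhw vwqfi rwtzn svlyt
Final line count: 7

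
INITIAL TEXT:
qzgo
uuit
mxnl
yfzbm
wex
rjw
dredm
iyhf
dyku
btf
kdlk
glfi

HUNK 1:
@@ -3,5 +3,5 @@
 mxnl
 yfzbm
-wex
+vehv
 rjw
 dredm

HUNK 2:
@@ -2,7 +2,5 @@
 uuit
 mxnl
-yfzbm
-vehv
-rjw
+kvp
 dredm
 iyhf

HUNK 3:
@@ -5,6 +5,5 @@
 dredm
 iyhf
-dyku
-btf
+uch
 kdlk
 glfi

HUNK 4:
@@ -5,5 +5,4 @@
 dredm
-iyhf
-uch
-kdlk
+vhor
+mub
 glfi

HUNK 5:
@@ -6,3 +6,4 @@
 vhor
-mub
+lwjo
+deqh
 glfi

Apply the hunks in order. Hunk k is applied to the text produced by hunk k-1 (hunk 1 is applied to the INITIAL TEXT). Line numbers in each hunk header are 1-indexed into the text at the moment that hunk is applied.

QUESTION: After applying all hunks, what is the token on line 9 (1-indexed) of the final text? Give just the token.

Hunk 1: at line 3 remove [wex] add [vehv] -> 12 lines: qzgo uuit mxnl yfzbm vehv rjw dredm iyhf dyku btf kdlk glfi
Hunk 2: at line 2 remove [yfzbm,vehv,rjw] add [kvp] -> 10 lines: qzgo uuit mxnl kvp dredm iyhf dyku btf kdlk glfi
Hunk 3: at line 5 remove [dyku,btf] add [uch] -> 9 lines: qzgo uuit mxnl kvp dredm iyhf uch kdlk glfi
Hunk 4: at line 5 remove [iyhf,uch,kdlk] add [vhor,mub] -> 8 lines: qzgo uuit mxnl kvp dredm vhor mub glfi
Hunk 5: at line 6 remove [mub] add [lwjo,deqh] -> 9 lines: qzgo uuit mxnl kvp dredm vhor lwjo deqh glfi
Final line 9: glfi

Answer: glfi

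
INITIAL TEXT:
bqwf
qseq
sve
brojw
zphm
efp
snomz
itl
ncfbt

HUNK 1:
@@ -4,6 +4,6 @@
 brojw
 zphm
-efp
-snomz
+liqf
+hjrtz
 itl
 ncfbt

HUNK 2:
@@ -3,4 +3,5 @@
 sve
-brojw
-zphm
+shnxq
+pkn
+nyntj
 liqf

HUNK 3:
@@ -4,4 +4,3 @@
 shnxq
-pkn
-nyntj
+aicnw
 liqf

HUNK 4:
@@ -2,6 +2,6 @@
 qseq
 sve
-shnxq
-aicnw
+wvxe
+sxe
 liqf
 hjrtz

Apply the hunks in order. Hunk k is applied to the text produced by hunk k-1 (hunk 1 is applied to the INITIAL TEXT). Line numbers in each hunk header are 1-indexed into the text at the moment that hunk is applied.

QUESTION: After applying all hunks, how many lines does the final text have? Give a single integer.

Answer: 9

Derivation:
Hunk 1: at line 4 remove [efp,snomz] add [liqf,hjrtz] -> 9 lines: bqwf qseq sve brojw zphm liqf hjrtz itl ncfbt
Hunk 2: at line 3 remove [brojw,zphm] add [shnxq,pkn,nyntj] -> 10 lines: bqwf qseq sve shnxq pkn nyntj liqf hjrtz itl ncfbt
Hunk 3: at line 4 remove [pkn,nyntj] add [aicnw] -> 9 lines: bqwf qseq sve shnxq aicnw liqf hjrtz itl ncfbt
Hunk 4: at line 2 remove [shnxq,aicnw] add [wvxe,sxe] -> 9 lines: bqwf qseq sve wvxe sxe liqf hjrtz itl ncfbt
Final line count: 9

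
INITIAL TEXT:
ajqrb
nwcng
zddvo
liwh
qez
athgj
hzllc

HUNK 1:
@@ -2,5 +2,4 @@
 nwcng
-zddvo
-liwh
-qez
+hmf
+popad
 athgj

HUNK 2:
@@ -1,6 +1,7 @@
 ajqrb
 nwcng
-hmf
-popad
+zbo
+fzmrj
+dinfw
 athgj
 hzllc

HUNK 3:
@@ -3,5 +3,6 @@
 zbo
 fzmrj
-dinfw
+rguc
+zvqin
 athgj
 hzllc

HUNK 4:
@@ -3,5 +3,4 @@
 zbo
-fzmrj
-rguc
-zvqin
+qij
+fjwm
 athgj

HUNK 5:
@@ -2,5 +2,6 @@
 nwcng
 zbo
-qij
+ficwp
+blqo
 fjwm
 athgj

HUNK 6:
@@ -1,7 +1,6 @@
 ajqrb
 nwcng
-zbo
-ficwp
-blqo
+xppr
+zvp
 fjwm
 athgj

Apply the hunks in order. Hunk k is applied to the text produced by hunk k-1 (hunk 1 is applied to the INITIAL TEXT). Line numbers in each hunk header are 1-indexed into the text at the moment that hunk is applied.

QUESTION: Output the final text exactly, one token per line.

Answer: ajqrb
nwcng
xppr
zvp
fjwm
athgj
hzllc

Derivation:
Hunk 1: at line 2 remove [zddvo,liwh,qez] add [hmf,popad] -> 6 lines: ajqrb nwcng hmf popad athgj hzllc
Hunk 2: at line 1 remove [hmf,popad] add [zbo,fzmrj,dinfw] -> 7 lines: ajqrb nwcng zbo fzmrj dinfw athgj hzllc
Hunk 3: at line 3 remove [dinfw] add [rguc,zvqin] -> 8 lines: ajqrb nwcng zbo fzmrj rguc zvqin athgj hzllc
Hunk 4: at line 3 remove [fzmrj,rguc,zvqin] add [qij,fjwm] -> 7 lines: ajqrb nwcng zbo qij fjwm athgj hzllc
Hunk 5: at line 2 remove [qij] add [ficwp,blqo] -> 8 lines: ajqrb nwcng zbo ficwp blqo fjwm athgj hzllc
Hunk 6: at line 1 remove [zbo,ficwp,blqo] add [xppr,zvp] -> 7 lines: ajqrb nwcng xppr zvp fjwm athgj hzllc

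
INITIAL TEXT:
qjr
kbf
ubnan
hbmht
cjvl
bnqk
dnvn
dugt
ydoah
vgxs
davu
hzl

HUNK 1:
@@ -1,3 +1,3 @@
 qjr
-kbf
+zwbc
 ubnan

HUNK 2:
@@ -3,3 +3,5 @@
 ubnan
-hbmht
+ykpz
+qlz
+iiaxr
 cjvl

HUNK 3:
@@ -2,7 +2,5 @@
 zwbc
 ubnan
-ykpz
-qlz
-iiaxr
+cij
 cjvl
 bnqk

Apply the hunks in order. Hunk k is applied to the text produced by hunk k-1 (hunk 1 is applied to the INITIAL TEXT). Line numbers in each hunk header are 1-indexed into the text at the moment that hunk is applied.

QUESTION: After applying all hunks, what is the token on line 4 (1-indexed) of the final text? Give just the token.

Hunk 1: at line 1 remove [kbf] add [zwbc] -> 12 lines: qjr zwbc ubnan hbmht cjvl bnqk dnvn dugt ydoah vgxs davu hzl
Hunk 2: at line 3 remove [hbmht] add [ykpz,qlz,iiaxr] -> 14 lines: qjr zwbc ubnan ykpz qlz iiaxr cjvl bnqk dnvn dugt ydoah vgxs davu hzl
Hunk 3: at line 2 remove [ykpz,qlz,iiaxr] add [cij] -> 12 lines: qjr zwbc ubnan cij cjvl bnqk dnvn dugt ydoah vgxs davu hzl
Final line 4: cij

Answer: cij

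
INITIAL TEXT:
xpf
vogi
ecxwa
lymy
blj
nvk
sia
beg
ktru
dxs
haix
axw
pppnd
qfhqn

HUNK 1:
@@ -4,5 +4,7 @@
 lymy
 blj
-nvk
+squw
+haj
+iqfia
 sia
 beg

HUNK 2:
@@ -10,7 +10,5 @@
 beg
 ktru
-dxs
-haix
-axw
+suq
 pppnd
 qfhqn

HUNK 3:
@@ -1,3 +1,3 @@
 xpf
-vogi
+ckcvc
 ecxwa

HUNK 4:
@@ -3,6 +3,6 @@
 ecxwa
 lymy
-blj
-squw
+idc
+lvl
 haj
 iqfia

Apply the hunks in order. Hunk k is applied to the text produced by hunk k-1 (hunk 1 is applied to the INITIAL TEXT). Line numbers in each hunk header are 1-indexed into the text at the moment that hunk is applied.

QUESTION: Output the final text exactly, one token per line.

Hunk 1: at line 4 remove [nvk] add [squw,haj,iqfia] -> 16 lines: xpf vogi ecxwa lymy blj squw haj iqfia sia beg ktru dxs haix axw pppnd qfhqn
Hunk 2: at line 10 remove [dxs,haix,axw] add [suq] -> 14 lines: xpf vogi ecxwa lymy blj squw haj iqfia sia beg ktru suq pppnd qfhqn
Hunk 3: at line 1 remove [vogi] add [ckcvc] -> 14 lines: xpf ckcvc ecxwa lymy blj squw haj iqfia sia beg ktru suq pppnd qfhqn
Hunk 4: at line 3 remove [blj,squw] add [idc,lvl] -> 14 lines: xpf ckcvc ecxwa lymy idc lvl haj iqfia sia beg ktru suq pppnd qfhqn

Answer: xpf
ckcvc
ecxwa
lymy
idc
lvl
haj
iqfia
sia
beg
ktru
suq
pppnd
qfhqn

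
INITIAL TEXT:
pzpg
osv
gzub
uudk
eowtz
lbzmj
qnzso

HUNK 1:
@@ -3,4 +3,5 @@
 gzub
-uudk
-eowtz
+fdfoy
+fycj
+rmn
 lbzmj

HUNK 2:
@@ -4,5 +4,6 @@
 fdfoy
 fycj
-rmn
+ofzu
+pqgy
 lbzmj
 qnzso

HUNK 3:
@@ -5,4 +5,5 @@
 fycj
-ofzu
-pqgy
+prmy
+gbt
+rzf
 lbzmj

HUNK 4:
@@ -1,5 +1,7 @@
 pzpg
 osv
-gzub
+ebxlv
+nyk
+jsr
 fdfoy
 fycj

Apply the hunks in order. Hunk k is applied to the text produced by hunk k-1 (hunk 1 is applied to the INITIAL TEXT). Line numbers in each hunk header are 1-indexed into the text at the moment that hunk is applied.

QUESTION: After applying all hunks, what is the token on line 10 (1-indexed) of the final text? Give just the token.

Answer: rzf

Derivation:
Hunk 1: at line 3 remove [uudk,eowtz] add [fdfoy,fycj,rmn] -> 8 lines: pzpg osv gzub fdfoy fycj rmn lbzmj qnzso
Hunk 2: at line 4 remove [rmn] add [ofzu,pqgy] -> 9 lines: pzpg osv gzub fdfoy fycj ofzu pqgy lbzmj qnzso
Hunk 3: at line 5 remove [ofzu,pqgy] add [prmy,gbt,rzf] -> 10 lines: pzpg osv gzub fdfoy fycj prmy gbt rzf lbzmj qnzso
Hunk 4: at line 1 remove [gzub] add [ebxlv,nyk,jsr] -> 12 lines: pzpg osv ebxlv nyk jsr fdfoy fycj prmy gbt rzf lbzmj qnzso
Final line 10: rzf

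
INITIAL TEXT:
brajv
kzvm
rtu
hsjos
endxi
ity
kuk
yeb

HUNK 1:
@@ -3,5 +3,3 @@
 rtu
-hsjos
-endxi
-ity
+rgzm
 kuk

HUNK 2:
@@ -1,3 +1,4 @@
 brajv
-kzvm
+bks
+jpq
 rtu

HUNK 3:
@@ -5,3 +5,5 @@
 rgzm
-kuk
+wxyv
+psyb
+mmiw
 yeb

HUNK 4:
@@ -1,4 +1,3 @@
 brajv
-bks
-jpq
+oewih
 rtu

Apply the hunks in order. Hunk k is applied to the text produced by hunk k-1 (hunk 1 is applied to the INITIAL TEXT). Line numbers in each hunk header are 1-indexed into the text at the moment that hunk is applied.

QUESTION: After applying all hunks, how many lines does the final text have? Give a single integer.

Answer: 8

Derivation:
Hunk 1: at line 3 remove [hsjos,endxi,ity] add [rgzm] -> 6 lines: brajv kzvm rtu rgzm kuk yeb
Hunk 2: at line 1 remove [kzvm] add [bks,jpq] -> 7 lines: brajv bks jpq rtu rgzm kuk yeb
Hunk 3: at line 5 remove [kuk] add [wxyv,psyb,mmiw] -> 9 lines: brajv bks jpq rtu rgzm wxyv psyb mmiw yeb
Hunk 4: at line 1 remove [bks,jpq] add [oewih] -> 8 lines: brajv oewih rtu rgzm wxyv psyb mmiw yeb
Final line count: 8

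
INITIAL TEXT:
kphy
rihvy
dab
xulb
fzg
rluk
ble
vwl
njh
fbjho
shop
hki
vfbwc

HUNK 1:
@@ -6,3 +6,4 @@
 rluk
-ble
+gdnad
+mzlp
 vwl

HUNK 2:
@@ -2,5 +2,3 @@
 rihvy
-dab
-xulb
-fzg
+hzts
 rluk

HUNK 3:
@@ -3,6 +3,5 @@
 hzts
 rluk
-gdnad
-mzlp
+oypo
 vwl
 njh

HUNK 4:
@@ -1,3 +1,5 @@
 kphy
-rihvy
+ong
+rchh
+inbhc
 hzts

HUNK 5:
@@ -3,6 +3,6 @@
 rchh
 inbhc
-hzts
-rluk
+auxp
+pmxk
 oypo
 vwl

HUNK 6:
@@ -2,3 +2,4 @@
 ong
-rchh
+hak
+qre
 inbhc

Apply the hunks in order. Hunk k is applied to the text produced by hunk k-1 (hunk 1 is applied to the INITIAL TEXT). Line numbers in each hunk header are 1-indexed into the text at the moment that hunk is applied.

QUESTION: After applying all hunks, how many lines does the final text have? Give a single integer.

Answer: 14

Derivation:
Hunk 1: at line 6 remove [ble] add [gdnad,mzlp] -> 14 lines: kphy rihvy dab xulb fzg rluk gdnad mzlp vwl njh fbjho shop hki vfbwc
Hunk 2: at line 2 remove [dab,xulb,fzg] add [hzts] -> 12 lines: kphy rihvy hzts rluk gdnad mzlp vwl njh fbjho shop hki vfbwc
Hunk 3: at line 3 remove [gdnad,mzlp] add [oypo] -> 11 lines: kphy rihvy hzts rluk oypo vwl njh fbjho shop hki vfbwc
Hunk 4: at line 1 remove [rihvy] add [ong,rchh,inbhc] -> 13 lines: kphy ong rchh inbhc hzts rluk oypo vwl njh fbjho shop hki vfbwc
Hunk 5: at line 3 remove [hzts,rluk] add [auxp,pmxk] -> 13 lines: kphy ong rchh inbhc auxp pmxk oypo vwl njh fbjho shop hki vfbwc
Hunk 6: at line 2 remove [rchh] add [hak,qre] -> 14 lines: kphy ong hak qre inbhc auxp pmxk oypo vwl njh fbjho shop hki vfbwc
Final line count: 14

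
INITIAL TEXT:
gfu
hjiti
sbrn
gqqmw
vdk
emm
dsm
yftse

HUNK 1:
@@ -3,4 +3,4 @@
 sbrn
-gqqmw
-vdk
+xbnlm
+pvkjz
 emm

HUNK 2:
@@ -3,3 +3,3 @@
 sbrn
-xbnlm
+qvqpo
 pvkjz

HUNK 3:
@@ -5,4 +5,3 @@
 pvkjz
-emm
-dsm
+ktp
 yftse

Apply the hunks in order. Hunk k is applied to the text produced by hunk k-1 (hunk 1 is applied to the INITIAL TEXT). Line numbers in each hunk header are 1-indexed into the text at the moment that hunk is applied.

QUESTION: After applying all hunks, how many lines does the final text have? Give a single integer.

Answer: 7

Derivation:
Hunk 1: at line 3 remove [gqqmw,vdk] add [xbnlm,pvkjz] -> 8 lines: gfu hjiti sbrn xbnlm pvkjz emm dsm yftse
Hunk 2: at line 3 remove [xbnlm] add [qvqpo] -> 8 lines: gfu hjiti sbrn qvqpo pvkjz emm dsm yftse
Hunk 3: at line 5 remove [emm,dsm] add [ktp] -> 7 lines: gfu hjiti sbrn qvqpo pvkjz ktp yftse
Final line count: 7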